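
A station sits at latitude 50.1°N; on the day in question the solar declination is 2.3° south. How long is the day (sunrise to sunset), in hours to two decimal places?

11.63 hours

The sunset hour angle satisfies cos H_s = −tan φ tan δ = 0.0480, giving H_s = 87.25°.
Day length = 2 H_s / 15° h⁻¹ = 174.50° / 15 = 11.633 h.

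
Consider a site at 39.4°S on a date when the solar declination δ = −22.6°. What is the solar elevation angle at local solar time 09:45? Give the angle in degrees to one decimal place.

56.8°

Hour angle H = 15° × (9.75 − 12) = -33.75°.
cos θ_z = sin φ sin δ + cos φ cos δ cos H = (-0.6347)(-0.3843) + (0.7727)(0.9232)(0.8315) = 0.8371.
θ_z = arccos(0.8371) = 33.16°, so the elevation is 90° − 33.16° = 56.84°.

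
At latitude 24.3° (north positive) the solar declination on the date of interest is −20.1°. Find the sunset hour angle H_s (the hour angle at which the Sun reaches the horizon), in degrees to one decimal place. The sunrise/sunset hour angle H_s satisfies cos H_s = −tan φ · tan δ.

cos H_s = −tan(24.3°) · tan(-20.1°) = 0.1652, so H_s = arccos(0.1652) = 80.49°.

80.5°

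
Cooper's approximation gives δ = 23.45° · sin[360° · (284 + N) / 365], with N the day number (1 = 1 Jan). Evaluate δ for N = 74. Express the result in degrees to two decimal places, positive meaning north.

360 × (284 + 74) / 365 = 353.096°; sin(353.096°) = -0.1202.
δ = 23.45 × -0.1202 = -2.819° ≈ -2.82°.

-2.82°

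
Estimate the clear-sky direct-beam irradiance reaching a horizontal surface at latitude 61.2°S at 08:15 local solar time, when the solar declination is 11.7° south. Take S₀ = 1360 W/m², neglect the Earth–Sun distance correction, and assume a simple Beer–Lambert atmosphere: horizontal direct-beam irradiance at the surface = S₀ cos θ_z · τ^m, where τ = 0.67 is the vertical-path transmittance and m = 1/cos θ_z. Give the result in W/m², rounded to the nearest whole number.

241 W/m²

Hour angle H = 15° × (8.25 − 12) = -56.25°.
cos θ_z = sin φ sin δ + cos φ cos δ cos H = (-0.8763)(-0.2028) + (0.4818)(0.9792)(0.5556) = 0.4398.
Air mass m = 1/cos θ_z = 1/0.4398 = 2.274; τ^m = 0.67^2.274 = 0.4022.
Surface direct beam = 1360 × 0.4398 × 0.4022 = 240.57 W/m².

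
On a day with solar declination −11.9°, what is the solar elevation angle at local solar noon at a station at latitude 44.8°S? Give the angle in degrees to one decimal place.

At local solar noon the hour angle is zero, so the elevation is 90° − |φ − δ| = 90° − |-44.8° − (-11.9°)| = 90° − 32.9° = 57.1°.

57.1°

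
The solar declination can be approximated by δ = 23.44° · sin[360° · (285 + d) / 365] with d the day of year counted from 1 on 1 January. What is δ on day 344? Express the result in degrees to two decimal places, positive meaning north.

-23.11°

360 × (285 + 344) / 365 = 620.384°; sin(620.384°) = -0.9859.
δ = 23.44 × -0.9859 = -23.109° ≈ -23.11°.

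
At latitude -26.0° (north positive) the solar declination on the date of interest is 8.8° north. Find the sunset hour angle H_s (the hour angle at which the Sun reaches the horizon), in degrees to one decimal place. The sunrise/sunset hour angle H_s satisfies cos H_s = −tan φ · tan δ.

The sunset hour angle satisfies cos H_s = −tan φ tan δ = 0.0755, giving H_s = 85.67°.

85.7°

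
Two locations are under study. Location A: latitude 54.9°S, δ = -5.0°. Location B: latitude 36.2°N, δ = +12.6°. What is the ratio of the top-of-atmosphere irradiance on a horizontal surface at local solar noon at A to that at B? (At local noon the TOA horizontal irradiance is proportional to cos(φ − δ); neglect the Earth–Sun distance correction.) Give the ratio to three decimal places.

0.703

A: cos θ_z = cos(-54.9° − (-5.0°)) = 0.6441.
B: cos θ_z = cos(36.2° − (12.6°)) = 0.9164.
Ratio A/B = 0.6441 / 0.9164 = 0.7029.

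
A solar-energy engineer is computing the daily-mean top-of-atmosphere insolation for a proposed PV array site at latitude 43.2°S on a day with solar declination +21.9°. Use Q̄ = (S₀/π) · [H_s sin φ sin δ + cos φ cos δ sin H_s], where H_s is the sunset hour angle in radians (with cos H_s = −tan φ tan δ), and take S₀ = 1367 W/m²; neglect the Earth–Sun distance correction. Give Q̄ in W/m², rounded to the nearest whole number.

141 W/m²

−tan φ tan δ = −(-0.9391)(0.4020) = 0.3775; H_s = arccos(0.3775) = 67.82°. In radians, H_s = 1.1837.
H_s sin φ sin δ = 1.1837 × -0.6845 × 0.3730 = -0.3022.
cos φ cos δ sin H_s = 0.7290 × 0.9278 × 0.9260 = 0.6263.
Q̄ = (1367/π) × (-0.3022 + 0.6263) = 435.13 × 0.3241 = 141.03 W/m².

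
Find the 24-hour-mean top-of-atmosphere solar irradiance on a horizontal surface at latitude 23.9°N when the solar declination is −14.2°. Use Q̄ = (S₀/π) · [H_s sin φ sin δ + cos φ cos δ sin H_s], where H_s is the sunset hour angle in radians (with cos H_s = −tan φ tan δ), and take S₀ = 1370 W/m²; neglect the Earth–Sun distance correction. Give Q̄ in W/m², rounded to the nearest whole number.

−tan φ tan δ = −(0.4431)(-0.2530) = 0.1121; H_s = arccos(0.1121) = 83.56°. In radians, H_s = 1.4584.
H_s sin φ sin δ = 1.4584 × 0.4051 × -0.2453 = -0.1449.
cos φ cos δ sin H_s = 0.9143 × 0.9694 × 0.9937 = 0.8807.
Q̄ = (1370/π) × (-0.1449 + 0.8807) = 436.08 × 0.7358 = 320.87 W/m².

321 W/m²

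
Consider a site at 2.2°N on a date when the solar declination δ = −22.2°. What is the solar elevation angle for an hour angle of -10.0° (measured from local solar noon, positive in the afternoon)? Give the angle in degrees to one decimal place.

With φ = 2.2°, δ = -22.2°, H = -10.00°: sin φ sin δ = -0.0145, cos φ cos δ cos H = 0.9111, so cos θ_z = 0.8966.
θ_z = arccos(0.8966) = 26.29°, so the elevation is 90° − 26.29° = 63.71°.

63.7°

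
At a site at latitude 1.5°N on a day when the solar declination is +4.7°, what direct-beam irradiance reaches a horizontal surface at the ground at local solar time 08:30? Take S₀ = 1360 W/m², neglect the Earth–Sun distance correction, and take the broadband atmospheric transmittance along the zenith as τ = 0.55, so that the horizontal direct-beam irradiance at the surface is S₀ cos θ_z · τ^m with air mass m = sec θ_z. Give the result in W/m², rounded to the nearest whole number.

310 W/m²

Hour angle H = 15° × (8.5 − 12) = -52.50°.
cos θ_z = sin φ sin δ + cos φ cos δ cos H = (0.0262)(0.0819) + (0.9997)(0.9966)(0.6088) = 0.6087.
Air mass m = 1/cos θ_z = 1/0.6087 = 1.643; τ^m = 0.55^1.643 = 0.3745.
Surface direct beam = 1360 × 0.6087 × 0.3745 = 310.02 W/m².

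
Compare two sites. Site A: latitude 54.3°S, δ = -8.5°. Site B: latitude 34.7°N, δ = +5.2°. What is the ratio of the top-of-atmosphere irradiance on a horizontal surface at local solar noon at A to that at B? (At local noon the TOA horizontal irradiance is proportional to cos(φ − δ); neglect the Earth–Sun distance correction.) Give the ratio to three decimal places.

A: cos θ_z = cos(-54.3° − (-8.5°)) = 0.6972.
B: cos θ_z = cos(34.7° − (5.2°)) = 0.8704.
Ratio A/B = 0.6972 / 0.8704 = 0.8010.

0.801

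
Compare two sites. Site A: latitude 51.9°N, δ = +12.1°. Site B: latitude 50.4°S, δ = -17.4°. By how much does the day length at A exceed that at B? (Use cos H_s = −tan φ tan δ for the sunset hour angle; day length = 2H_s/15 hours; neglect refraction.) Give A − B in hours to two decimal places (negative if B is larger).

A: H_s = arccos(−tan 51.9° · tan 12.1°) = 105.87°, so 2H_s/15 = 14.1160 h.
B: H_s = arccos(−tan -50.4° · tan -17.4°) = 112.26°, so 2H_s/15 = 14.9680 h.
A − B = 14.1160 − 14.9680 = -0.8520 h.

-0.85 h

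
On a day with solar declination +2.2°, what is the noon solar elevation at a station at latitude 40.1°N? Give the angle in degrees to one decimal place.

At local solar noon the hour angle is zero, so the elevation is 90° − |φ − δ| = 90° − |40.1° − (2.2°)| = 90° − 37.9° = 52.1°.

52.1°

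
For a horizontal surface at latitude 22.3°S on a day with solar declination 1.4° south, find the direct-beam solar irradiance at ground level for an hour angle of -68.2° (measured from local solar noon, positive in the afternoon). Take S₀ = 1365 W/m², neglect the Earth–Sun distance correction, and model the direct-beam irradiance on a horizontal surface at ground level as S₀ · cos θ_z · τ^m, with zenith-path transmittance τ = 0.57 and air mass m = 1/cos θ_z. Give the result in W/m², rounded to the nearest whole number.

With φ = -22.3°, δ = -1.4°, H = -68.20°: sin φ sin δ = 0.0093, cos φ cos δ cos H = 0.3435, so cos θ_z = 0.3528.
Air mass m = 1/cos θ_z = 1/0.3528 = 2.834; τ^m = 0.57^2.834 = 0.2033.
Surface direct beam = 1365 × 0.3528 × 0.2033 = 97.90 W/m².

98 W/m²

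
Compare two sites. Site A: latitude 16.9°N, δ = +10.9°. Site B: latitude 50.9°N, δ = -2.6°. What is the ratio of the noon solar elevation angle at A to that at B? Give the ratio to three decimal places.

A: 90° − |16.9 − (10.9)| = 84.00°.
B: 90° − |50.9 − (-2.6)| = 36.50°.
Ratio A/B = 84.0000 / 36.5000 = 2.3014.

2.301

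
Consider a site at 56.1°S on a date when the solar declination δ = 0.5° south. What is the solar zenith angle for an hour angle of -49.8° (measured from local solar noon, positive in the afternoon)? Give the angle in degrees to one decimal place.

cos θ_z = sin(-56.1°) sin(-0.5°) + cos(-56.1°) cos(-0.5°) cos(-49.80°) = 0.0072 + 0.3600 = 0.3672.
θ_z = arccos(0.3672) = 68.46°.

68.5°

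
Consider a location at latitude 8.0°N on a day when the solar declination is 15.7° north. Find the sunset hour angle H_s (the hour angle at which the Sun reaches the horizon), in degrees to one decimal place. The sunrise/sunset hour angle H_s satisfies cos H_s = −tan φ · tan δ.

−tan φ tan δ = −(0.1405)(0.2811) = -0.0395; H_s = arccos(-0.0395) = 92.26°.

92.3°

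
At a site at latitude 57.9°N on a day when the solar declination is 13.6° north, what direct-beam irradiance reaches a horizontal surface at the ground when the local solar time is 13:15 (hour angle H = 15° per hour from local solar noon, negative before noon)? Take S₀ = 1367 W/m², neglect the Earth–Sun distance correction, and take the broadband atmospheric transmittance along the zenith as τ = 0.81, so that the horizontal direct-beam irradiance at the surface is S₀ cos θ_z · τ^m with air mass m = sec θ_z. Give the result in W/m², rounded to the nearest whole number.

693 W/m²

Hour angle H = 15° × (13.25 − 12) = 18.75°.
cos θ_z = sin(57.9°) sin(13.6°) + cos(57.9°) cos(13.6°) cos(18.75°) = 0.1992 + 0.4891 = 0.6883.
Air mass m = 1/cos θ_z = 1/0.6883 = 1.453; τ^m = 0.81^1.453 = 0.7363.
Surface direct beam = 1367 × 0.6883 × 0.7363 = 692.79 W/m².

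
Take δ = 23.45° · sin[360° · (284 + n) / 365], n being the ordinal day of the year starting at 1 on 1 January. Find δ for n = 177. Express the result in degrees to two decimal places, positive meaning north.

360 × (284 + 177) / 365 = 454.685°; sin(454.685°) = 0.9967.
δ = 23.45 × 0.9967 = 23.373° ≈ +23.37°.

+23.37°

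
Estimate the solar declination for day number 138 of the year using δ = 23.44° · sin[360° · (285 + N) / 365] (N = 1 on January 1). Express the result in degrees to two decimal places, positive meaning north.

360 × (285 + 138) / 365 = 417.205°; sin(417.205°) = 0.8406.
δ = 23.44 × 0.8406 = 19.704° ≈ +19.70°.

+19.70°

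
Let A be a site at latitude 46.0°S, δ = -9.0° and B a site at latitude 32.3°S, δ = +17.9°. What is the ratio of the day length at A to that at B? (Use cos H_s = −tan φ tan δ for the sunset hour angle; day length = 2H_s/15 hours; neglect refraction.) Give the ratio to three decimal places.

A: H_s = arccos(−tan -46.0° · tan -9.0°) = 99.44°, so 2H_s/15 = 13.2587 h.
B: H_s = arccos(−tan -32.3° · tan 17.9°) = 78.22°, so 2H_s/15 = 10.4293 h.
Ratio A/B = 13.2587 / 10.4293 = 1.2713.

1.271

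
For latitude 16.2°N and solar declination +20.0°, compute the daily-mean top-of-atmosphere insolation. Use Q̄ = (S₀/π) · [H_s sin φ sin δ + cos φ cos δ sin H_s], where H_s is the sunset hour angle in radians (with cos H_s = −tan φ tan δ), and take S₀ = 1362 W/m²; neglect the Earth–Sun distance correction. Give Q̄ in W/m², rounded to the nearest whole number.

458 W/m²

−tan φ tan δ = −(0.2905)(0.3640) = -0.1057; H_s = arccos(-0.1057) = 96.07°. In radians, H_s = 1.6767.
H_s sin φ sin δ = 1.6767 × 0.2790 × 0.3420 = 0.1600.
cos φ cos δ sin H_s = 0.9603 × 0.9397 × 0.9944 = 0.8973.
Q̄ = (1362/π) × (0.1600 + 0.8973) = 433.54 × 1.0573 = 458.38 W/m².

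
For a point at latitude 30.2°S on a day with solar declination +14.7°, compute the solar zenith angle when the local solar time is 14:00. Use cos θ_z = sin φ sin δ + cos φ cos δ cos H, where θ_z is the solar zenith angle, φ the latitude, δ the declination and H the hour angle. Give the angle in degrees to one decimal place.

Hour angle H = 15° × (14 − 12) = 30.00°.
With φ = -30.2°, δ = 14.7°, H = 30.00°: sin φ sin δ = -0.1276, cos φ cos δ cos H = 0.7240, so cos θ_z = 0.5964.
θ_z = arccos(0.5964) = 53.39°.

53.4°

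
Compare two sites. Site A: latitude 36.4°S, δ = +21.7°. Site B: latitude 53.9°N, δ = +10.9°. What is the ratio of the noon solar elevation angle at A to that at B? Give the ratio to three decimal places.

A: 90° − |-36.4 − (21.7)| = 31.90°.
B: 90° − |53.9 − (10.9)| = 47.00°.
Ratio A/B = 31.9000 / 47.0000 = 0.6787.

0.679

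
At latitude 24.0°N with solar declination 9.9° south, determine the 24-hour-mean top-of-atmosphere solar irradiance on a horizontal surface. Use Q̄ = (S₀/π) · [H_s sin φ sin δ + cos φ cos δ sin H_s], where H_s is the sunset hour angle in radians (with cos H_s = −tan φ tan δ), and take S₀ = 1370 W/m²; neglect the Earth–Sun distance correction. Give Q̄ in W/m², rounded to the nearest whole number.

346 W/m²

−tan φ tan δ = −(0.4452)(-0.1745) = 0.0777; H_s = arccos(0.0777) = 85.54°. In radians, H_s = 1.4930.
H_s sin φ sin δ = 1.4930 × 0.4067 × -0.1719 = -0.1044.
cos φ cos δ sin H_s = 0.9135 × 0.9851 × 0.9970 = 0.8972.
Q̄ = (1370/π) × (-0.1044 + 0.8972) = 436.08 × 0.7928 = 345.72 W/m².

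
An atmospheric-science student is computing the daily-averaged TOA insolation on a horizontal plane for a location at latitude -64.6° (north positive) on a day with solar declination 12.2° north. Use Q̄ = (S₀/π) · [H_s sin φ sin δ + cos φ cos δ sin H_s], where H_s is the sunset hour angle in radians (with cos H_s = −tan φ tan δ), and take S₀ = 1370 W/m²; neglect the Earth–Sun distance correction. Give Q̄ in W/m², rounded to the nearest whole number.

71 W/m²

−tan φ tan δ = −(-2.1060)(0.2162) = 0.4553; H_s = arccos(0.4553) = 62.92°. In radians, H_s = 1.0982.
H_s sin φ sin δ = 1.0982 × -0.9033 × 0.2113 = -0.2096.
cos φ cos δ sin H_s = 0.4289 × 0.9774 × 0.8904 = 0.3733.
Q̄ = (1370/π) × (-0.2096 + 0.3733) = 436.08 × 0.1637 = 71.39 W/m².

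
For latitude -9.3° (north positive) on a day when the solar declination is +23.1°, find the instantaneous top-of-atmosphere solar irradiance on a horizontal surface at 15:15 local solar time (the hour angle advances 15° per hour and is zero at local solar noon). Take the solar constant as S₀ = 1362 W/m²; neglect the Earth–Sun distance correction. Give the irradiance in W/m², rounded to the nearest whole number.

729 W/m²

Hour angle H = 15° × (15.25 − 12) = 48.75°.
With φ = -9.3°, δ = 23.1°, H = 48.75°: sin φ sin δ = -0.0634, cos φ cos δ cos H = 0.5985, so cos θ_z = 0.5351.
Top-of-atmosphere irradiance = S₀ cos θ_z = 1362 × 0.5351 = 728.81 W/m².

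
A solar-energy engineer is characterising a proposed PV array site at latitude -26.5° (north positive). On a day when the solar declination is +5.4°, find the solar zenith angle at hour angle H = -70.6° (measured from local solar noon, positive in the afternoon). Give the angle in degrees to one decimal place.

75.3°

cos θ_z = sin(-26.5°) sin(5.4°) + cos(-26.5°) cos(5.4°) cos(-70.60°) = -0.0420 + 0.2959 = 0.2539.
θ_z = arccos(0.2539) = 75.29°.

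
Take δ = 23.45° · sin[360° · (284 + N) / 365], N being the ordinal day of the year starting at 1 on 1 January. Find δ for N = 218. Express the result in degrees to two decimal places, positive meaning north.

+16.55°

360 × (284 + 218) / 365 = 495.123°; sin(495.123°) = 0.7056.
δ = 23.45 × 0.7056 = 16.546° ≈ +16.55°.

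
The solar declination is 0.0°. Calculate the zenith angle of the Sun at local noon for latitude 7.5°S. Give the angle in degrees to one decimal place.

At local solar noon the hour angle is zero, so the zenith angle is |φ − δ| = |-7.5° − (0.0°)| = 7.5°.

7.5°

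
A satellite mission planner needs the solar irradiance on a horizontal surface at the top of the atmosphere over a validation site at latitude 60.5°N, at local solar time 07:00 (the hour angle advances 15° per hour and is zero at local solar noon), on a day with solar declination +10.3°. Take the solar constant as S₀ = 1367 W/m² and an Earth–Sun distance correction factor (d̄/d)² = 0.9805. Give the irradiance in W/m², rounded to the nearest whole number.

Hour angle H = 15° × (7 − 12) = -75.00°.
cos θ_z = sin(60.5°) sin(10.3°) + cos(60.5°) cos(10.3°) cos(-75.00°) = 0.1556 + 0.1254 = 0.2810.
Top-of-atmosphere irradiance = S₀ (d̄/d)² cos θ_z = 1367 × 0.9805 × 0.2810 = 376.64 W/m².

377 W/m²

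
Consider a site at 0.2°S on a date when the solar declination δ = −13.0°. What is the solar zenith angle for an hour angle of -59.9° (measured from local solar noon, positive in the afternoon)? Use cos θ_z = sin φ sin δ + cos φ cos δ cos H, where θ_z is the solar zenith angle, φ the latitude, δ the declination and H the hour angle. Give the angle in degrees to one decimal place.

60.7°

cos θ_z = sin(-0.2°) sin(-13.0°) + cos(-0.2°) cos(-13.0°) cos(-59.90°) = 0.0008 + 0.4887 = 0.4895.
θ_z = arccos(0.4895) = 60.69°.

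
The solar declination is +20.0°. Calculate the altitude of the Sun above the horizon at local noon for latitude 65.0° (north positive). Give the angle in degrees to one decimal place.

At local solar noon the hour angle is zero, so the elevation is 90° − |φ − δ| = 90° − |65.0° − (20.0°)| = 90° − 45.0° = 45.0°.

45.0°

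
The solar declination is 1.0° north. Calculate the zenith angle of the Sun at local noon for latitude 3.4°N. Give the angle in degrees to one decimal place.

At local solar noon the hour angle is zero, so the zenith angle is |φ − δ| = |3.4° − (1.0°)| = 2.4°.

2.4°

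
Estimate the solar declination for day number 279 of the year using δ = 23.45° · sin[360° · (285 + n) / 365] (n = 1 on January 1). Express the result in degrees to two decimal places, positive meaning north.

-6.57°

360 × (285 + 279) / 365 = 556.274°; sin(556.274°) = -0.2802.
δ = 23.45 × -0.2802 = -6.571° ≈ -6.57°.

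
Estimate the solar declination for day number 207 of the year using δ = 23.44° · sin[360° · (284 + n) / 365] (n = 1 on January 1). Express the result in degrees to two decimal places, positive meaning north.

360 × (284 + 207) / 365 = 484.274°; sin(484.274°) = 0.8264.
δ = 23.44 × 0.8264 = 19.371° ≈ +19.37°.

+19.37°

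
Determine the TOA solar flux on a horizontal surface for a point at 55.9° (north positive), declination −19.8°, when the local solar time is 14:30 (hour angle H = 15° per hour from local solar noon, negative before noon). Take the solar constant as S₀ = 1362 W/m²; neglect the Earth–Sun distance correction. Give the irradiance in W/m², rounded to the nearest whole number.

Hour angle H = 15° × (14.5 − 12) = 37.50°.
cos θ_z = sin φ sin δ + cos φ cos δ cos H = (0.8281)(-0.3387) + (0.5606)(0.9409)(0.7934) = 0.1380.
Top-of-atmosphere irradiance = S₀ cos θ_z = 1362 × 0.1380 = 187.96 W/m².

188 W/m²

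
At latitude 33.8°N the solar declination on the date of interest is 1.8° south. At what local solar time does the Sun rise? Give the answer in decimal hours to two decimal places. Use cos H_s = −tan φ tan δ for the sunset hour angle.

The sunset hour angle satisfies cos H_s = −tan φ tan δ = 0.0210, giving H_s = 88.80°.
Sunrise is at 12 − H_s/15 = 12 − 5.920 = 6.080 h local solar time.

6.08 h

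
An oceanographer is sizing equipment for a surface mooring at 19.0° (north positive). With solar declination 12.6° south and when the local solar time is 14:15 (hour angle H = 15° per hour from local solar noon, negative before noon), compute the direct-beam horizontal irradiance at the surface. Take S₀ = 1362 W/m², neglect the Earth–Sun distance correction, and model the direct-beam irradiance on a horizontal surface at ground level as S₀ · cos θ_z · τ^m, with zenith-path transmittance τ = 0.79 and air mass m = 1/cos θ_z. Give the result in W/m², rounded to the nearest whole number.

676 W/m²

Hour angle H = 15° × (14.25 − 12) = 33.75°.
With φ = 19.0°, δ = -12.6°, H = 33.75°: sin φ sin δ = -0.0710, cos φ cos δ cos H = 0.7672, so cos θ_z = 0.6962.
Air mass m = 1/cos θ_z = 1/0.6962 = 1.436; τ^m = 0.79^1.436 = 0.7128.
Surface direct beam = 1362 × 0.6962 × 0.7128 = 675.89 W/m².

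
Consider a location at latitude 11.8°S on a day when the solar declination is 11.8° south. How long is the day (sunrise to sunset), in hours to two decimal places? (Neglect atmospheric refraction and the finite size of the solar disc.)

12.33 hours

The sunset hour angle satisfies cos H_s = −tan φ tan δ = -0.0436, giving H_s = 92.50°.
Day length = 2 H_s / 15° h⁻¹ = 185.00° / 15 = 12.333 h.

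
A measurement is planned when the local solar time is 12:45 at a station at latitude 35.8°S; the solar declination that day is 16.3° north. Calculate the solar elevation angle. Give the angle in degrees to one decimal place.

Hour angle H = 15° × (12.75 − 12) = 11.25°.
cos θ_z = sin(-35.8°) sin(16.3°) + cos(-35.8°) cos(16.3°) cos(11.25°) = -0.1642 + 0.7635 = 0.5993.
θ_z = arccos(0.5993) = 53.18°, so the elevation is 90° − 53.18° = 36.82°.

36.8°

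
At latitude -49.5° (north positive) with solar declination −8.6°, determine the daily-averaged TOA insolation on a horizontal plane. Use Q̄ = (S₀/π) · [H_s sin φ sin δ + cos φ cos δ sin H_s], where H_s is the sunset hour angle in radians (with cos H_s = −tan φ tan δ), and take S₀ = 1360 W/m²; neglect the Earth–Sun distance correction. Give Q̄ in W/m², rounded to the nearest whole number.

360 W/m²

cos H_s = −tan(-49.5°) · tan(-8.6°) = -0.1771, so H_s = arccos(-0.1771) = 100.20°. In radians, H_s = 1.7488.
H_s sin φ sin δ = 1.7488 × -0.7604 × -0.1495 = 0.1988.
cos φ cos δ sin H_s = 0.6494 × 0.9888 × 0.9842 = 0.6320.
Q̄ = (1360/π) × (0.1988 + 0.6320) = 432.90 × 0.8308 = 359.65 W/m².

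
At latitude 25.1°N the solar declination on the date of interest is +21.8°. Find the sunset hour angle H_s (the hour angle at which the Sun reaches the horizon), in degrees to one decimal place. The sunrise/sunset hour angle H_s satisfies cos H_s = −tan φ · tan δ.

The sunset hour angle satisfies cos H_s = −tan φ tan δ = -0.1874, giving H_s = 100.80°.

100.8°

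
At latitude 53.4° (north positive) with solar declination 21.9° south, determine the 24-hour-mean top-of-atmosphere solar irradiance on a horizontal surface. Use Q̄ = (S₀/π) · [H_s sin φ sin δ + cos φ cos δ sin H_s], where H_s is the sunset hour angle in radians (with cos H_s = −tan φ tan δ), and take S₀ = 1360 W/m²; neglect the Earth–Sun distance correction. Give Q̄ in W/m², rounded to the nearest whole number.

72 W/m²

The sunset hour angle satisfies cos H_s = −tan φ tan δ = 0.5413, giving H_s = 57.23°. In radians, H_s = 0.9989.
H_s sin φ sin δ = 0.9989 × 0.8028 × -0.3730 = -0.2991.
cos φ cos δ sin H_s = 0.5962 × 0.9278 × 0.8409 = 0.4651.
Q̄ = (1360/π) × (-0.2991 + 0.4651) = 432.90 × 0.1660 = 71.86 W/m².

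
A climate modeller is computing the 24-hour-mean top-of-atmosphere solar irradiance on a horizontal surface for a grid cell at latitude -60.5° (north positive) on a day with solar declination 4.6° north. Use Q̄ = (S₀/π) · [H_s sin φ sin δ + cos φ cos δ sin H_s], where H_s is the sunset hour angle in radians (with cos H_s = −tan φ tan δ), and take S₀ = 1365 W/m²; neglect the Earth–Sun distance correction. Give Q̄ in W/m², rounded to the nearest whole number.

168 W/m²

−tan φ tan δ = −(-1.7675)(0.0805) = 0.1423; H_s = arccos(0.1423) = 81.82°. In radians, H_s = 1.4280.
H_s sin φ sin δ = 1.4280 × -0.8704 × 0.0802 = -0.0997.
cos φ cos δ sin H_s = 0.4924 × 0.9968 × 0.9898 = 0.4858.
Q̄ = (1365/π) × (-0.0997 + 0.4858) = 434.49 × 0.3861 = 167.76 W/m².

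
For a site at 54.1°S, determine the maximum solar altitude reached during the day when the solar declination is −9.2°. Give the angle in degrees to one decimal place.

45.1°

At local solar noon the hour angle is zero, so the elevation is 90° − |φ − δ| = 90° − |-54.1° − (-9.2°)| = 90° − 44.9° = 45.1°.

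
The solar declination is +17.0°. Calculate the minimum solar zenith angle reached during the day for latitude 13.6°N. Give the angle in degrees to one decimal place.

At local solar noon the hour angle is zero, so the zenith angle is |φ − δ| = |13.6° − (17.0°)| = 3.4°.

3.4°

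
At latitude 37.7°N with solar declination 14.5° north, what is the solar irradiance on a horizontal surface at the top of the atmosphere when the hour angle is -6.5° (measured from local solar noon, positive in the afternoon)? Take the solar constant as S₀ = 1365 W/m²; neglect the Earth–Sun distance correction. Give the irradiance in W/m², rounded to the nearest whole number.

1248 W/m²

cos θ_z = sin(37.7°) sin(14.5°) + cos(37.7°) cos(14.5°) cos(-6.50°) = 0.1531 + 0.7611 = 0.9142.
Top-of-atmosphere irradiance = S₀ cos θ_z = 1365 × 0.9142 = 1247.88 W/m².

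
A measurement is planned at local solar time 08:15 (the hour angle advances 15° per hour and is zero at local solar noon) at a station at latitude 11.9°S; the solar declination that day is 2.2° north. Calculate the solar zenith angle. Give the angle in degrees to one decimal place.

Hour angle H = 15° × (8.25 − 12) = -56.25°.
With φ = -11.9°, δ = 2.2°, H = -56.25°: sin φ sin δ = -0.0079, cos φ cos δ cos H = 0.5432, so cos θ_z = 0.5353.
θ_z = arccos(0.5353) = 57.64°.

57.6°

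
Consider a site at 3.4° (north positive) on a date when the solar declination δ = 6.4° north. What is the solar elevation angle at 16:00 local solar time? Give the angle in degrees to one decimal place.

Hour angle H = 15° × (16 − 12) = 60.00°.
cos θ_z = sin φ sin δ + cos φ cos δ cos H = (0.0593)(0.1115) + (0.9982)(0.9938)(0.5000) = 0.5026.
θ_z = arccos(0.5026) = 59.83°, so the elevation is 90° − 59.83° = 30.17°.

30.2°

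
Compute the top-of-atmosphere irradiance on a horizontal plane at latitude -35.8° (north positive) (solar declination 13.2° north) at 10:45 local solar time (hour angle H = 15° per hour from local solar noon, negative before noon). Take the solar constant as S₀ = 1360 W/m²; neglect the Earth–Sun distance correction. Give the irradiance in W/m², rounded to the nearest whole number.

Hour angle H = 15° × (10.75 − 12) = -18.75°.
cos θ_z = sin φ sin δ + cos φ cos δ cos H = (-0.5850)(0.2284) + (0.8111)(0.9736)(0.9469) = 0.6141.
Top-of-atmosphere irradiance = S₀ cos θ_z = 1360 × 0.6141 = 835.18 W/m².

835 W/m²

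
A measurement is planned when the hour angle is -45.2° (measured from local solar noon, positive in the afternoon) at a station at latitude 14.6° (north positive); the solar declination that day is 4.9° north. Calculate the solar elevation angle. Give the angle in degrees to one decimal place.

44.5°

cos θ_z = sin φ sin δ + cos φ cos δ cos H = (0.2521)(0.0854) + (0.9677)(0.9963)(0.7046) = 0.7008.
θ_z = arccos(0.7008) = 45.51°, so the elevation is 90° − 45.51° = 44.49°.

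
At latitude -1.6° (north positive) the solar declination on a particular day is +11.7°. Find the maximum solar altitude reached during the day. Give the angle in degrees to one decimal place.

76.7°

At local solar noon the hour angle is zero, so the elevation is 90° − |φ − δ| = 90° − |-1.6° − (11.7°)| = 90° − 13.3° = 76.7°.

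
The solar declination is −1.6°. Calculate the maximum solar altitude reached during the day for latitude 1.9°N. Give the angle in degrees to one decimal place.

86.5°

At local solar noon the hour angle is zero, so the elevation is 90° − |φ − δ| = 90° − |1.9° − (-1.6°)| = 90° − 3.5° = 86.5°.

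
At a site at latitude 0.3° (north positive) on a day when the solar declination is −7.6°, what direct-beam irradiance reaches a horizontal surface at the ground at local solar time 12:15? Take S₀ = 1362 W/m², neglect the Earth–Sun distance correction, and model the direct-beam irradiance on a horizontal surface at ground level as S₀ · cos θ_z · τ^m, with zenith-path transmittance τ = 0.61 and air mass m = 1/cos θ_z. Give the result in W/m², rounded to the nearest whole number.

816 W/m²

Hour angle H = 15° × (12.25 − 12) = 3.75°.
cos θ_z = sin φ sin δ + cos φ cos δ cos H = (0.0052)(-0.1323) + (1.0000)(0.9912)(0.9979) = 0.9884.
Air mass m = 1/cos θ_z = 1/0.9884 = 1.012; τ^m = 0.61^1.012 = 0.6064.
Surface direct beam = 1362 × 0.9884 × 0.6064 = 816.34 W/m².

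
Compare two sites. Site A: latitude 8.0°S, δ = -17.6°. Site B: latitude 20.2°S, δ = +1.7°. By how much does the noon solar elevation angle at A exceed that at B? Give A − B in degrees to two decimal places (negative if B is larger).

+12.30°

A: 90° − |-8.0 − (-17.6)| = 80.40°.
B: 90° − |-20.2 − (1.7)| = 68.10°.
A − B = 80.40 − 68.10 = 12.30°.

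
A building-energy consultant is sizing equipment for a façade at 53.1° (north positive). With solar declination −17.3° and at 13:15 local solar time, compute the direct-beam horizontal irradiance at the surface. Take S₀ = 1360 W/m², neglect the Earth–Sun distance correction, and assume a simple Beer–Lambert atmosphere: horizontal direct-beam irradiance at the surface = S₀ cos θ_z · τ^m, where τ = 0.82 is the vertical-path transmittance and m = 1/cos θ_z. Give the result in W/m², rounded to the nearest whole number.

216 W/m²

Hour angle H = 15° × (13.25 − 12) = 18.75°.
cos θ_z = sin(53.1°) sin(-17.3°) + cos(53.1°) cos(-17.3°) cos(18.75°) = -0.2378 + 0.5428 = 0.3050.
Air mass m = 1/cos θ_z = 1/0.3050 = 3.279; τ^m = 0.82^3.279 = 0.5217.
Surface direct beam = 1360 × 0.3050 × 0.5217 = 216.40 W/m².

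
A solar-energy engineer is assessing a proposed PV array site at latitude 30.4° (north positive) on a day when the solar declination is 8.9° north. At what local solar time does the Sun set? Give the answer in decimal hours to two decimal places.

The sunset hour angle satisfies cos H_s = −tan φ tan δ = -0.0919, giving H_s = 95.27°.
Sunset is at 12 + H_s/15 = 12 + 6.351 = 18.351 h local solar time.

18.35 h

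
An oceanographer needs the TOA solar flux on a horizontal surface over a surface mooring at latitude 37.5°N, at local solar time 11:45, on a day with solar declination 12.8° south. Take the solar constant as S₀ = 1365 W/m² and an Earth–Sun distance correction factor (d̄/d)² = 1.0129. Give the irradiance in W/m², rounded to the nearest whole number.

881 W/m²

Hour angle H = 15° × (11.75 − 12) = -3.75°.
cos θ_z = sin(37.5°) sin(-12.8°) + cos(37.5°) cos(-12.8°) cos(-3.75°) = -0.1349 + 0.7720 = 0.6371.
Top-of-atmosphere irradiance = S₀ (d̄/d)² cos θ_z = 1365 × 1.0129 × 0.6371 = 880.86 W/m².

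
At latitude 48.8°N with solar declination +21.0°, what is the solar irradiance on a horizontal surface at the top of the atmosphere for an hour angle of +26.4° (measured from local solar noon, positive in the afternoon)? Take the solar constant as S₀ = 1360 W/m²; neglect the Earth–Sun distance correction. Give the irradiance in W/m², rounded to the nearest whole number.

1116 W/m²

With φ = 48.8°, δ = 21.0°, H = 26.40°: sin φ sin δ = 0.2696, cos φ cos δ cos H = 0.5508, so cos θ_z = 0.8204.
Top-of-atmosphere irradiance = S₀ cos θ_z = 1360 × 0.8204 = 1115.74 W/m².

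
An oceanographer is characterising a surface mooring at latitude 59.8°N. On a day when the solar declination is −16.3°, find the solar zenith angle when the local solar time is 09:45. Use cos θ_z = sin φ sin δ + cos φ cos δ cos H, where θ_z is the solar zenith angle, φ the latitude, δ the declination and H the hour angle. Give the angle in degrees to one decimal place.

Hour angle H = 15° × (9.75 − 12) = -33.75°.
With φ = 59.8°, δ = -16.3°, H = -33.75°: sin φ sin δ = -0.2426, cos φ cos δ cos H = 0.4014, so cos θ_z = 0.1588.
θ_z = arccos(0.1588) = 80.86°.

80.9°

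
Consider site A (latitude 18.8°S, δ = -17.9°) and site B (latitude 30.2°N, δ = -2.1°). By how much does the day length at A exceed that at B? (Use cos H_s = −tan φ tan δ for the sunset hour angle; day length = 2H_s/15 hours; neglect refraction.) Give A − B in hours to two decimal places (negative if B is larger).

+1.00 h

A: H_s = arccos(−tan -18.8° · tan -17.9°) = 96.31°, so 2H_s/15 = 12.8413 h.
B: H_s = arccos(−tan 30.2° · tan -2.1°) = 88.78°, so 2H_s/15 = 11.8373 h.
A − B = 12.8413 − 11.8373 = 1.0040 h.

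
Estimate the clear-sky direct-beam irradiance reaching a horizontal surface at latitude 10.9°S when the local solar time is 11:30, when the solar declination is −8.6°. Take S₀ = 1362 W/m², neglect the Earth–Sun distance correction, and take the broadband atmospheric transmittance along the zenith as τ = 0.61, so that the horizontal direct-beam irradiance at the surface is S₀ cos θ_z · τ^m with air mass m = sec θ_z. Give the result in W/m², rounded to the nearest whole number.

820 W/m²

Hour angle H = 15° × (11.5 − 12) = -7.50°.
cos θ_z = sin φ sin δ + cos φ cos δ cos H = (-0.1891)(-0.1495) + (0.9820)(0.9888)(0.9914) = 0.9909.
Air mass m = 1/cos θ_z = 1/0.9909 = 1.009; τ^m = 0.61^1.009 = 0.6073.
Surface direct beam = 1362 × 0.9909 × 0.6073 = 819.62 W/m².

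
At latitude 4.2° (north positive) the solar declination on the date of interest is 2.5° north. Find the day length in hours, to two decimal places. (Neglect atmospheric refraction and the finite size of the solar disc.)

12.02 hours

−tan φ tan δ = −(0.0734)(0.0437) = -0.0032; H_s = arccos(-0.0032) = 90.18°.
Day length = 2 H_s / 15° h⁻¹ = 180.36° / 15 = 12.024 h.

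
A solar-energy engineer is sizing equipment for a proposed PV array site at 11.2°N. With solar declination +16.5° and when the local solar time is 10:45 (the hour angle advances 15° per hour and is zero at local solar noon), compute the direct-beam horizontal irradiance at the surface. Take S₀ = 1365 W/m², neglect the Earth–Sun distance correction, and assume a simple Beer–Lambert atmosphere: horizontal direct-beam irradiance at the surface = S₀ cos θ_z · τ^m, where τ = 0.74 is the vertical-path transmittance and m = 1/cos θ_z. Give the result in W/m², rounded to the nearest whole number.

939 W/m²

Hour angle H = 15° × (10.75 − 12) = -18.75°.
cos θ_z = sin φ sin δ + cos φ cos δ cos H = (0.1942)(0.2840) + (0.9810)(0.9588)(0.9469) = 0.9458.
Air mass m = 1/cos θ_z = 1/0.9458 = 1.057; τ^m = 0.74^1.057 = 0.7274.
Surface direct beam = 1365 × 0.9458 × 0.7274 = 939.09 W/m².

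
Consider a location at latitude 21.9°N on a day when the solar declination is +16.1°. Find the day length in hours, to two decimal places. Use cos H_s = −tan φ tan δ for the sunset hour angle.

The sunset hour angle satisfies cos H_s = −tan φ tan δ = -0.1160, giving H_s = 96.66°.
Day length = 2 H_s / 15° h⁻¹ = 193.32° / 15 = 12.888 h.

12.89 hours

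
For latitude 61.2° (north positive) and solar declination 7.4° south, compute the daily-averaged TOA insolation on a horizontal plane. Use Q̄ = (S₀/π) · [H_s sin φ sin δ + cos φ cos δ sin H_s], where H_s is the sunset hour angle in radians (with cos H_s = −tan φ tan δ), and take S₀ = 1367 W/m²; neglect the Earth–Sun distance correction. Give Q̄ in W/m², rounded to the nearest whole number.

137 W/m²

cos H_s = −tan(61.2°) · tan(-7.4°) = 0.2362, so H_s = arccos(0.2362) = 76.34°. In radians, H_s = 1.3324.
H_s sin φ sin δ = 1.3324 × 0.8763 × -0.1288 = -0.1504.
cos φ cos δ sin H_s = 0.4818 × 0.9917 × 0.9717 = 0.4643.
Q̄ = (1367/π) × (-0.1504 + 0.4643) = 435.13 × 0.3139 = 136.59 W/m².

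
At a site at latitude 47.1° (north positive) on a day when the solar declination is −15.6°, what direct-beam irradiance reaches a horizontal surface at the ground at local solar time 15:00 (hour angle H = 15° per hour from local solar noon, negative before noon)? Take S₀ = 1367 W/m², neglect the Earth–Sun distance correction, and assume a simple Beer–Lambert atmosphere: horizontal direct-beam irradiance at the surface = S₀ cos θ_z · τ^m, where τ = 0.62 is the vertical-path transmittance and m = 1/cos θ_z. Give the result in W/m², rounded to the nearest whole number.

Hour angle H = 15° × (15 − 12) = 45.00°.
cos θ_z = sin(47.1°) sin(-15.6°) + cos(47.1°) cos(-15.6°) cos(45.00°) = -0.1970 + 0.4636 = 0.2666.
Air mass m = 1/cos θ_z = 1/0.2666 = 3.751; τ^m = 0.62^3.751 = 0.1664.
Surface direct beam = 1367 × 0.2666 × 0.1664 = 60.64 W/m².

61 W/m²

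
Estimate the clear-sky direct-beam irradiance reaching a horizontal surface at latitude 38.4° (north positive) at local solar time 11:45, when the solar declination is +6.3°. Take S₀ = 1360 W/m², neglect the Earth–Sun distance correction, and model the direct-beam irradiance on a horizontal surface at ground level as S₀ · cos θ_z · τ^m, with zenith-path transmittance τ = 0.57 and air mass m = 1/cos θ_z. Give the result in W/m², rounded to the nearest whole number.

591 W/m²

Hour angle H = 15° × (11.75 − 12) = -3.75°.
With φ = 38.4°, δ = 6.3°, H = -3.75°: sin φ sin δ = 0.0682, cos φ cos δ cos H = 0.7773, so cos θ_z = 0.8455.
Air mass m = 1/cos θ_z = 1/0.8455 = 1.183; τ^m = 0.57^1.183 = 0.5143.
Surface direct beam = 1360 × 0.8455 × 0.5143 = 591.38 W/m².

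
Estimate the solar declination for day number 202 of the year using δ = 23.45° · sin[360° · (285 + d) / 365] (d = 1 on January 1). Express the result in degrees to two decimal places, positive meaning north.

+20.24°

360 × (285 + 202) / 365 = 480.329°; sin(480.329°) = 0.8631.
δ = 23.45 × 0.8631 = 20.240° ≈ +20.24°.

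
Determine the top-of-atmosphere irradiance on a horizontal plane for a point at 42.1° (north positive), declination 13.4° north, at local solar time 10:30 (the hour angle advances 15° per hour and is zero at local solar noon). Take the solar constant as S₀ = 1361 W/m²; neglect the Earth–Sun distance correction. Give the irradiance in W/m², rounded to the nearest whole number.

1119 W/m²

Hour angle H = 15° × (10.5 − 12) = -22.50°.
cos θ_z = sin(42.1°) sin(13.4°) + cos(42.1°) cos(13.4°) cos(-22.50°) = 0.1554 + 0.6668 = 0.8222.
Top-of-atmosphere irradiance = S₀ cos θ_z = 1361 × 0.8222 = 1119.01 W/m².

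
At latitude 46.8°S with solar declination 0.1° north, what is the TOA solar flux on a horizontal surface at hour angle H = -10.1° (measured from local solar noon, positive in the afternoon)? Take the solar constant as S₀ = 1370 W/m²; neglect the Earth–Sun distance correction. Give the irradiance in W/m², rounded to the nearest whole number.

cos θ_z = sin φ sin δ + cos φ cos δ cos H = (-0.7290)(0.0017) + (0.6845)(1.0000)(0.9845) = 0.6727.
Top-of-atmosphere irradiance = S₀ cos θ_z = 1370 × 0.6727 = 921.60 W/m².

922 W/m²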